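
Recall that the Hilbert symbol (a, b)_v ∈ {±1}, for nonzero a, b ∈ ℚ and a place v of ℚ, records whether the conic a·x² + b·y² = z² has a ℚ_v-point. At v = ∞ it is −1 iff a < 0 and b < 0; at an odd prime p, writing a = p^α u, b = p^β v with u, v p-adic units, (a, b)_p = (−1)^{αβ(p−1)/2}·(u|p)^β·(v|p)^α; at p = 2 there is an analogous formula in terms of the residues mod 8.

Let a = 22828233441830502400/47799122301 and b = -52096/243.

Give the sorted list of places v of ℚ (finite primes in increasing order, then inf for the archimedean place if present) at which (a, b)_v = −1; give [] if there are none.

(a, b) ≡ (17094, -2442) mod (ℚ^×)²; places V = {2, 3, 5, 7, 11, 13, 17, 19, 31, 37, ∞}.
(a,b)_13: α=2, u≡1; β=0, v≡11 (mod 13); (1|13)=+1, (11|13)=-1; sign (−1)^0·+1^0·-1^2 = +1.
(a,b)_3: α=-9, u≡1; β=-5, v≡2 (mod 3); (1|3)=+1, (2|3)=-1; sign (−1)^1·+1^-5·-1^-9 = +1.
(a,b)_19: α=-2, u≡18; β=0, v≡9 (mod 19); (18|19)=-1, (9|19)=+1; sign (−1)^0·-1^0·+1^-2 = +1.
(a,b)_5: α=2, u≡1; β=0, v≡3 (mod 5); (1|5)=+1, (3|5)=-1; sign (−1)^0·+1^0·-1^2 = +1.
(a,b)_7: α=-1, u≡6; β=0, v≡1 (mod 7); (6|7)=-1, (1|7)=+1; sign (−1)^0·-1^0·+1^-1 = +1.
(a,b)_2: α=25, β=7; u≡3, v≡3 (mod 8); ε(u)ε(v)=1·1, αω(v)=25·1, βω(u)=7·1; sum ≡ 1  ⇒  -1.
(a,b)_31: α=-2, u≡29; β=0, v≡28 (mod 31); (29|31)=-1, (28|31)=+1; sign (−1)^0·-1^0·+1^-2 = +1.
(a,b)_17: α=2, u≡16; β=0, v≡12 (mod 17); (16|17)=+1, (12|17)=-1; sign (−1)^0·+1^0·-1^2 = +1.
(a,b)_11: α=1, u≡4; β=1, v≡5 (mod 11); (4|11)=+1, (5|11)=+1; sign (−1)^1·+1^1·+1^1 = -1.
(a,b)_37: α=3, u≡19; β=1, v≡14 (mod 37); (19|37)=-1, (14|37)=-1; sign (−1)^0·-1^1·-1^3 = +1.
(a,b)_∞: sgn(17094)=+, sgn(-2442)=−, so +1.
Ram(17094, -2442) = {2, 11}; no ℚ_2-point on the conic.

[2, 11]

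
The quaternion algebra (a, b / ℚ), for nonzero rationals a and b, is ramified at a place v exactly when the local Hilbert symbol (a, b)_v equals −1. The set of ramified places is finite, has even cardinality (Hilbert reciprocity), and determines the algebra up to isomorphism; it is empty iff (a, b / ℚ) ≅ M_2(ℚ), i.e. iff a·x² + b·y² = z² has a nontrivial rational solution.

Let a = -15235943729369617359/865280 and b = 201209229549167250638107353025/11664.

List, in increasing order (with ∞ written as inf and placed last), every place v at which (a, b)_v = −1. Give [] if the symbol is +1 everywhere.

(a, b) ≡ (-2152795, 13489) mod (ℚ^×)²; places V = {2, 3, 5, 7, 13, 17, 19, 31, 41, 43, 47, ∞}.
(a,b)_5: α=-1, u≡1; β=2, v≡4 (mod 5); (1|5)=+1, (4|5)=+1; sign (−1)^0·+1^2·+1^-1 = +1.
(a,b)_43: α=1, u≡27; β=2, v≡37 (mod 43); (27|43)=-1, (37|43)=-1; sign (−1)^0·-1^2·-1^1 = -1.
(a,b)_13: α=-2, u≡7; β=0, v≡11 (mod 13); (7|13)=-1, (11|13)=-1; sign (−1)^0·-1^0·-1^-2 = +1.
(a,b)_2: α=-10, β=-4; u≡5, v≡1 (mod 8); ε(u)ε(v)=0·0, αω(v)=-10·0, βω(u)=-4·1; sum ≡ 0  ⇒  +1.
(a,b)_41: α=2, u≡31; β=3, v≡33 (mod 41); (31|41)=+1, (33|41)=+1; sign (−1)^0·+1^3·+1^2 = +1.
(a,b)_∞: sgn(-2152795)=−, sgn(13489)=+, so +1.
(a,b)_7: α=6, u≡5; β=5, v≡2 (mod 7); (5|7)=-1, (2|7)=+1; sign (−1)^0·-1^5·+1^6 = -1.
(a,b)_19: α=1, u≡1; β=4, v≡10 (mod 19); (1|19)=+1, (10|19)=-1; sign (−1)^0·+1^4·-1^1 = -1.
(a,b)_17: α=1, u≡4; β=2, v≡2 (mod 17); (4|17)=+1, (2|17)=+1; sign (−1)^0·+1^2·+1^1 = +1.
(a,b)_47: α=2, u≡41; β=3, v≡26 (mod 47); (41|47)=-1, (26|47)=-1; sign (−1)^0·-1^3·-1^2 = -1.
(a,b)_3: α=4, u≡2; β=-6, v≡1 (mod 3); (2|3)=-1, (1|3)=+1; sign (−1)^0·-1^-6·+1^4 = +1.
(a,b)_31: α=1, u≡26; β=2, v≡18 (mod 31); (26|31)=-1, (18|31)=+1; sign (−1)^0·-1^2·+1^1 = +1.
Ram(-2152795, 13489) = {7, 19, 43, 47}; no ℚ_7-point on the conic.

[7, 19, 43, 47]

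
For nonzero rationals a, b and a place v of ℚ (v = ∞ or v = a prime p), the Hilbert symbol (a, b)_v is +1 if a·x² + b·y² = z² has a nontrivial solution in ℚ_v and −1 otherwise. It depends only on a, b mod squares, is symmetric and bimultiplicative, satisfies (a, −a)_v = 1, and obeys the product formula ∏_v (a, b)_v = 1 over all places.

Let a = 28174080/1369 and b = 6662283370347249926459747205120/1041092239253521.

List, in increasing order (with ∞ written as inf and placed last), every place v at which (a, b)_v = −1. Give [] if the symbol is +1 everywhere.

Mod squares: a ≡ 110055, b ≡ 21505. Check v ∈ {∞, 2, 3, 5, 7, 11, 13, 17, 23, 29, 37}.
v=17: a=17^0·(≡11), b=17^3·(≡12) mod 17; (11|17)=-1, (12|17)=-1; (−1)^{0·3·8}·(-1)^3·(-1)^0 = -1.
v=5: a=5^1·(≡4), b=5^1·(≡4) mod 5; (4|5)=+1, (4|5)=+1; (−1)^{1·1·2}·(+1)^1·(+1)^1 = +1.
v=3: a=3^1·(≡1), b=3^6·(≡1) mod 3; (1|3)=+1, (1|3)=+1; (−1)^{1·6·1}·(+1)^6·(+1)^1 = +1.
v=11: a=11^1·(≡8), b=11^5·(≡8) mod 11; (8|11)=-1, (8|11)=-1; (−1)^{1·5·5}·(-1)^5·(-1)^1 = -1.
v=∞: 110055 > 0 and 21505 > 0  ⇒  (a,b)_∞ = +1.
v=13: a=13^0·(≡3), b=13^-2·(≡4) mod 13; (3|13)=+1, (4|13)=+1; (−1)^{0·-2·6}·(+1)^-2·(+1)^0 = +1.
v=2: v_2(a)=8, v_2(b)=28; units ≡ 7, 1 (mod 8); ε·ε+αω+βω = 1·0+8·0+28·0 ≡ 0  ⇒  (a,b)_2 = +1.
v=23: a=23^1·(≡6), b=23^3·(≡15) mod 23; (6|23)=+1, (15|23)=-1; (−1)^{1·3·11}·(+1)^3·(-1)^1 = +1.
v=37: a=37^-2·(≡23), b=37^-6·(≡14) mod 37; (23|37)=-1, (14|37)=-1; (−1)^{-2·-6·18}·(-1)^-6·(-1)^-2 = +1.
v=7: a=7^0·(≡1), b=7^-4·(≡1) mod 7; (1|7)=+1, (1|7)=+1; (−1)^{0·-4·3}·(+1)^-4·(+1)^0 = +1.
v=29: a=29^1·(≡13), b=29^4·(≡4) mod 29; (13|29)=+1, (4|29)=+1; (−1)^{1·4·14}·(+1)^4·(+1)^1 = +1.
(110055, 21505 / ℚ) ramifies at {11, 17}: a division algebra.

[11, 17]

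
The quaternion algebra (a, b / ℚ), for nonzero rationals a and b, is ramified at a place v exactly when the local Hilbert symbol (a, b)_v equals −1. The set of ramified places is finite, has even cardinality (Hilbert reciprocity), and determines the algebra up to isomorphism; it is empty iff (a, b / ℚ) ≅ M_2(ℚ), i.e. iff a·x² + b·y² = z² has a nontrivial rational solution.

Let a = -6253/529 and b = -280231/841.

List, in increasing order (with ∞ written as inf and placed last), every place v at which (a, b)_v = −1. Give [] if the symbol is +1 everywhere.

[7, inf]

Mod squares: a ≡ -37, b ≡ -5719. Check v ∈ {∞, 2, 7, 13, 19, 23, 29, 37, 43}.
v=7: a=7^0·(≡3), b=7^3·(≡2) mod 7; (3|7)=-1, (2|7)=+1; (−1)^{0·3·3}·(-1)^3·(+1)^0 = -1.
v=13: a=13^2·(≡6), b=13^0·(≡4) mod 13; (6|13)=-1, (4|13)=+1; (−1)^{2·0·6}·(-1)^0·(+1)^2 = +1.
v=43: a=43^0·(≡35), b=43^1·(≡42) mod 43; (35|43)=+1, (42|43)=-1; (−1)^{0·1·21}·(+1)^1·(-1)^0 = +1.
v=37: a=37^1·(≡25), b=37^0·(≡3) mod 37; (25|37)=+1, (3|37)=+1; (−1)^{1·0·18}·(+1)^0·(+1)^1 = +1.
v=19: a=19^0·(≡7), b=19^1·(≡18) mod 19; (7|19)=+1, (18|19)=-1; (−1)^{0·1·9}·(+1)^1·(-1)^0 = +1.
v=23: a=23^-2·(≡3), b=23^0·(≡16) mod 23; (3|23)=+1, (16|23)=+1; (−1)^{-2·0·11}·(+1)^0·(+1)^-2 = +1.
v=29: a=29^0·(≡14), b=29^-2·(≡25) mod 29; (14|29)=-1, (25|29)=+1; (−1)^{0·-2·14}·(-1)^-2·(+1)^0 = +1.
v=∞: -37 < 0 and -5719 < 0  ⇒  (a,b)_∞ = -1.
v=2: v_2(a)=0, v_2(b)=0; units ≡ 3, 1 (mod 8); ε·ε+αω+βω = 1·0+0·0+0·1 ≡ 0  ⇒  (a,b)_2 = +1.
Ram(-37, -5719) = {7, ∞}; no ℚ_7-point on the conic.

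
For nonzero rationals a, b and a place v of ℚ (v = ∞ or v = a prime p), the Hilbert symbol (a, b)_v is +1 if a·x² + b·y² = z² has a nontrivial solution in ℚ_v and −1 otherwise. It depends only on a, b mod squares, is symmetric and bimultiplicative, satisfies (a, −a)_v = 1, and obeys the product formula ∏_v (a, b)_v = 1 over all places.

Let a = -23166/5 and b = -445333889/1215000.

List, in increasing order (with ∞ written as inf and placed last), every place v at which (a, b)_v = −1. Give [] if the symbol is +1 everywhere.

Mod squares: a ≡ -1430, b ≡ -6006. Check v ∈ {∞, 2, 3, 5, 7, 11, 13, 23, 29}.
v=2: v_2(a)=1, v_2(b)=-3; units ≡ 5, 5 (mod 8); ε·ε+αω+βω = 0·0+1·1+-3·1 ≡ 0  ⇒  (a,b)_2 = +1.
v=3: a=3^4·(≡1), b=3^-5·(≡2) mod 3; (1|3)=+1, (2|3)=-1; (−1)^{4·-5·1}·(+1)^-5·(-1)^4 = +1.
v=13: a=13^1·(≡5), b=13^1·(≡6) mod 13; (5|13)=-1, (6|13)=-1; (−1)^{1·1·6}·(-1)^1·(-1)^1 = +1.
v=∞: -1430 < 0 and -6006 < 0  ⇒  (a,b)_∞ = -1.
v=11: a=11^1·(≡10), b=11^1·(≡3) mod 11; (10|11)=-1, (3|11)=+1; (−1)^{1·1·5}·(-1)^1·(+1)^1 = +1.
v=5: a=5^-1·(≡4), b=5^-4·(≡4) mod 5; (4|5)=+1, (4|5)=+1; (−1)^{-1·-4·2}·(+1)^-4·(+1)^-1 = +1.
v=7: a=7^0·(≡5), b=7^1·(≡3) mod 7; (5|7)=-1, (3|7)=-1; (−1)^{0·1·3}·(-1)^1·(-1)^0 = -1.
v=23: a=23^0·(≡22), b=23^2·(≡14) mod 23; (22|23)=-1, (14|23)=-1; (−1)^{0·2·11}·(-1)^2·(-1)^0 = +1.
v=29: a=29^0·(≡1), b=29^2·(≡17) mod 29; (1|29)=+1, (17|29)=-1; (−1)^{0·2·14}·(+1)^2·(-1)^0 = +1.
Ram(-1430, -6006) = {7, ∞}; no ℚ_7-point on the conic.

[7, inf]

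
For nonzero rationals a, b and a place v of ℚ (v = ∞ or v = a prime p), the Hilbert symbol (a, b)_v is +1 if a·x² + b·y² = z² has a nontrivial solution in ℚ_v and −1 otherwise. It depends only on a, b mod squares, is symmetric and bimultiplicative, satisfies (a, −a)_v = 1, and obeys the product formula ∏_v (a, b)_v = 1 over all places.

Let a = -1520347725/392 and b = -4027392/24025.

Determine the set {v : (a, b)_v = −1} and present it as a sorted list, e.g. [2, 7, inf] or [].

[13, inf]

Mod squares: a ≡ -18538, b ≡ -437. Check v ∈ {∞, 2, 3, 5, 7, 13, 19, 23, 31}.
v=2: v_2(a)=-3, v_2(b)=10; units ≡ 3, 3 (mod 8); ε·ε+αω+βω = 1·1+-3·1+10·1 ≡ 0  ⇒  (a,b)_2 = +1.
v=13: a=13^1·(≡4), b=13^0·(≡8) mod 13; (4|13)=+1, (8|13)=-1; (−1)^{1·0·6}·(+1)^0·(-1)^1 = -1.
v=19: a=19^0·(≡9), b=19^1·(≡8) mod 19; (9|19)=+1, (8|19)=-1; (−1)^{0·1·9}·(+1)^1·(-1)^0 = +1.
v=7: a=7^-2·(≡6), b=7^0·(≡2) mod 7; (6|7)=-1, (2|7)=+1; (−1)^{-2·0·3}·(-1)^0·(+1)^-2 = +1.
v=31: a=31^1·(≡27), b=31^-2·(≡20) mod 31; (27|31)=-1, (20|31)=+1; (−1)^{1·-2·15}·(-1)^-2·(+1)^1 = +1.
v=∞: -18538 < 0 and -437 < 0  ⇒  (a,b)_∞ = -1.
v=23: a=23^1·(≡17), b=23^1·(≡12) mod 23; (17|23)=-1, (12|23)=+1; (−1)^{1·1·11}·(-1)^1·(+1)^1 = +1.
v=5: a=5^2·(≡3), b=5^-2·(≡3) mod 5; (3|5)=-1, (3|5)=-1; (−1)^{2·-2·2}·(-1)^-2·(-1)^2 = +1.
v=3: a=3^8·(≡2), b=3^2·(≡1) mod 3; (2|3)=-1, (1|3)=+1; (−1)^{8·2·1}·(-1)^2·(+1)^8 = +1.
|Ram(-18538, -437)| = 2, even; anisotropic at {13, ∞}.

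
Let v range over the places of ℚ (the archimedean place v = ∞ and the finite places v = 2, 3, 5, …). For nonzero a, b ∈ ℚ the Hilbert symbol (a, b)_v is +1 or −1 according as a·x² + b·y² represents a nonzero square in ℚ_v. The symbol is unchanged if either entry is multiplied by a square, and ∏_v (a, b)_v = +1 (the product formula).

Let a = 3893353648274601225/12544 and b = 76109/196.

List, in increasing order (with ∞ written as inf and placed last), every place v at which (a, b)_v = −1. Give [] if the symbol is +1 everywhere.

[11, 13, 17, 37]

(a, b) ≡ (59994649, 629) mod (ℚ^×)²; places V = {2, 3, 5, 7, 11, 13, 17, 23, 29, 37, ∞}.
(a,b)_17: α=3, u≡15; β=1, v≡12 (mod 17); (15|17)=+1, (12|17)=-1; sign (−1)^0·+1^1·-1^3 = -1.
(a,b)_2: α=-8, β=-2; u≡1, v≡5 (mod 8); ε(u)ε(v)=0·0, αω(v)=-8·1, βω(u)=-2·0; sum ≡ 0  ⇒  +1.
(a,b)_7: α=-2, u≡2; β=-2, v≡3 (mod 7); (2|7)=+1, (3|7)=-1; sign (−1)^0·+1^-2·-1^-2 = +1.
(a,b)_23: α=1, u≡10; β=0, v≡4 (mod 23); (10|23)=-1, (4|23)=+1; sign (−1)^0·-1^0·+1^1 = +1.
(a,b)_37: α=3, u≡12; β=1, v≡2 (mod 37); (12|37)=+1, (2|37)=-1; sign (−1)^0·+1^1·-1^3 = -1.
(a,b)_11: α=1, u≡2; β=2, v≡10 (mod 11); (2|11)=-1, (10|11)=-1; sign (−1)^0·-1^2·-1^1 = -1.
(a,b)_5: α=2, u≡1; β=0, v≡4 (mod 5); (1|5)=+1, (4|5)=+1; sign (−1)^0·+1^0·+1^2 = +1.
(a,b)_29: α=1, u≡26; β=0, v≡23 (mod 29); (26|29)=-1, (23|29)=+1; sign (−1)^0·-1^0·+1^1 = +1.
(a,b)_∞: sgn(59994649)=+, sgn(629)=+, so +1.
(a,b)_3: α=8, u≡1; β=0, v≡2 (mod 3); (1|3)=+1, (2|3)=-1; sign (−1)^0·+1^0·-1^8 = +1.
(a,b)_13: α=1, u≡9; β=0, v≡7 (mod 13); (9|13)=+1, (7|13)=-1; sign (−1)^0·+1^0·-1^1 = -1.
(59994649, 629 / ℚ) ramifies at {11, 13, 17, 37}: a division algebra.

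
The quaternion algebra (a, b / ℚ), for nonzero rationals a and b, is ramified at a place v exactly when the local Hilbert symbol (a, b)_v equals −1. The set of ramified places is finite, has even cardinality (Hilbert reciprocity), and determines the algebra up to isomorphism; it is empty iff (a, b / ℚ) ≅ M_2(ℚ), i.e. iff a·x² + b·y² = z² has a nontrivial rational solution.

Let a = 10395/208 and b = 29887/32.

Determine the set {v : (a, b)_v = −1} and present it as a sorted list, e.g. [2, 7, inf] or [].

[2, 3, 11, 13]

(a, b) ≡ (15015, 494) mod (ℚ^×)²; places V = {2, 3, 5, 7, 11, 13, 19, ∞}.
(a,b)_5: α=1, u≡3; β=0, v≡1 (mod 5); (3|5)=-1, (1|5)=+1; sign (−1)^0·-1^0·+1^1 = +1.
(a,b)_19: α=0, u≡17; β=1, v≡7 (mod 19); (17|19)=+1, (7|19)=+1; sign (−1)^0·+1^1·+1^0 = +1.
(a,b)_∞: sgn(15015)=+, sgn(494)=+, so +1.
(a,b)_2: α=-4, β=-5; u≡7, v≡7 (mod 8); ε(u)ε(v)=1·1, αω(v)=-4·0, βω(u)=-5·0; sum ≡ 1  ⇒  -1.
(a,b)_7: α=1, u≡3; β=0, v≡1 (mod 7); (3|7)=-1, (1|7)=+1; sign (−1)^0·-1^0·+1^1 = +1.
(a,b)_13: α=-1, u≡7; β=1, v≡4 (mod 13); (7|13)=-1, (4|13)=+1; sign (−1)^0·-1^1·+1^-1 = -1.
(a,b)_11: α=1, u≡1; β=2, v≡6 (mod 11); (1|11)=+1, (6|11)=-1; sign (−1)^0·+1^2·-1^1 = -1.
(a,b)_3: α=3, u≡1; β=0, v≡2 (mod 3); (1|3)=+1, (2|3)=-1; sign (−1)^0·+1^0·-1^3 = -1.
Ram(15015, 494) = {2, 3, 11, 13}; no ℚ_2-point on the conic.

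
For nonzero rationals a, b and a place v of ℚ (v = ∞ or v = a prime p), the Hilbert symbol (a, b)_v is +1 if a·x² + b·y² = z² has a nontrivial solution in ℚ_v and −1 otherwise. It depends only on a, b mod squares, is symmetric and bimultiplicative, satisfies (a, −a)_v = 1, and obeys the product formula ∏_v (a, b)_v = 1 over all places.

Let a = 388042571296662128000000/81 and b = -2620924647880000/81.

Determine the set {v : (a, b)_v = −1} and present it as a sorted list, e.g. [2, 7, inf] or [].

(a, b) ≡ (1463, -253) mod (ℚ^×)²; places V = {2, 3, 5, 7, 11, 19, 23, ∞}.
(a,b)_3: α=-4, u≡2; β=-4, v≡2 (mod 3); (2|3)=-1, (2|3)=-1; sign (−1)^0·-1^-4·-1^-4 = +1.
(a,b)_19: α=3, u≡5; β=2, v≡15 (mod 19); (5|19)=+1, (15|19)=-1; sign (−1)^0·+1^2·-1^3 = -1.
(a,b)_23: α=2, u≡15; β=1, v≡9 (mod 23); (15|23)=-1, (9|23)=+1; sign (−1)^0·-1^1·+1^2 = -1.
(a,b)_7: α=3, u≡6; β=2, v≡6 (mod 7); (6|7)=-1, (6|7)=-1; sign (−1)^0·-1^2·-1^3 = -1.
(a,b)_2: α=10, β=6; u≡7, v≡3 (mod 8); ε(u)ε(v)=1·1, αω(v)=10·1, βω(u)=6·0; sum ≡ 1  ⇒  -1.
(a,b)_∞: sgn(1463)=+, sgn(-253)=−, so +1.
(a,b)_11: α=7, u≡4; β=5, v≡10 (mod 11); (4|11)=+1, (10|11)=-1; sign (−1)^1·+1^5·-1^7 = +1.
(a,b)_5: α=6, u≡2; β=4, v≡2 (mod 5); (2|5)=-1, (2|5)=-1; sign (−1)^0·-1^4·-1^6 = +1.
Ram(1463, -253) = {2, 7, 19, 23}; no ℚ_2-point on the conic.

[2, 7, 19, 23]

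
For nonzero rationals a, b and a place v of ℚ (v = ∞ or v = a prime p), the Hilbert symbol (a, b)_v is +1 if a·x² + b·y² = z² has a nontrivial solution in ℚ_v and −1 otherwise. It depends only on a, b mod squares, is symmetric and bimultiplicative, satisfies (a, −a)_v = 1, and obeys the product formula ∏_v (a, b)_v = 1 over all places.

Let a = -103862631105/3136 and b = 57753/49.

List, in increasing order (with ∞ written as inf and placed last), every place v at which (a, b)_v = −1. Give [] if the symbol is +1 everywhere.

[5, 23]

(a, b) ≡ (-15830305, 713) mod (ℚ^×)²; places V = {2, 3, 5, 7, 23, 31, 41, 47, 53, ∞}.
(a,b)_2: α=-6, β=0; u≡7, v≡1 (mod 8); ε(u)ε(v)=1·0, αω(v)=-6·0, βω(u)=0·0; sum ≡ 0  ⇒  +1.
(a,b)_5: α=1, u≡4; β=0, v≡2 (mod 5); (4|5)=+1, (2|5)=-1; sign (−1)^0·+1^0·-1^1 = -1.
(a,b)_47: α=1, u≡28; β=0, v≡42 (mod 47); (28|47)=+1, (42|47)=+1; sign (−1)^0·+1^0·+1^1 = +1.
(a,b)_∞: sgn(-15830305)=−, sgn(713)=+, so +1.
(a,b)_7: α=-2, u≡5; β=-2, v≡3 (mod 7); (5|7)=-1, (3|7)=-1; sign (−1)^0·-1^-2·-1^-2 = +1.
(a,b)_53: α=1, u≡19; β=0, v≡44 (mod 53); (19|53)=-1, (44|53)=+1; sign (−1)^0·-1^0·+1^1 = +1.
(a,b)_41: α=1, u≡16; β=0, v≡39 (mod 41); (16|41)=+1, (39|41)=+1; sign (−1)^0·+1^0·+1^1 = +1.
(a,b)_23: α=0, u≡15; β=1, v≡9 (mod 23); (15|23)=-1, (9|23)=+1; sign (−1)^0·-1^1·+1^0 = -1.
(a,b)_3: α=8, u≡2; β=4, v≡2 (mod 3); (2|3)=-1, (2|3)=-1; sign (−1)^0·-1^4·-1^8 = +1.
(a,b)_31: α=1, u≡1; β=1, v≡26 (mod 31); (1|31)=+1, (26|31)=-1; sign (−1)^1·+1^1·-1^1 = +1.
Ram(-15830305, 713) = {5, 23}; no ℚ_5-point on the conic.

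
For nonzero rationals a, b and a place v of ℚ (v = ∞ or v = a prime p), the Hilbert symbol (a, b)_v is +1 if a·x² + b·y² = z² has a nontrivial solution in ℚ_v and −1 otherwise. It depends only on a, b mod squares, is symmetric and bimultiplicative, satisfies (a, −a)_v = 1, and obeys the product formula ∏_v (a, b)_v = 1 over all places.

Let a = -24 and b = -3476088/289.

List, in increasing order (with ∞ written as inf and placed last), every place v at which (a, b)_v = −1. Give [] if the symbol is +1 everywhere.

[2, 3, 19, inf]

(a, b) ≡ (-6, -798) mod (ℚ^×)²; places V = {2, 3, 7, 11, 17, 19, ∞}.
(a,b)_2: α=3, β=3; u≡5, v≡1 (mod 8); ε(u)ε(v)=0·0, αω(v)=3·0, βω(u)=3·1; sum ≡ 1  ⇒  -1.
(a,b)_7: α=0, u≡4; β=1, v≡5 (mod 7); (4|7)=+1, (5|7)=-1; sign (−1)^0·+1^1·-1^0 = +1.
(a,b)_19: α=0, u≡14; β=1, v≡14 (mod 19); (14|19)=-1, (14|19)=-1; sign (−1)^0·-1^1·-1^0 = -1.
(a,b)_3: α=1, u≡1; β=3, v≡1 (mod 3); (1|3)=+1, (1|3)=+1; sign (−1)^1·+1^3·+1^1 = -1.
(a,b)_17: α=0, u≡10; β=-2, v≡4 (mod 17); (10|17)=-1, (4|17)=+1; sign (−1)^0·-1^-2·+1^0 = +1.
(a,b)_11: α=0, u≡9; β=2, v≡5 (mod 11); (9|11)=+1, (5|11)=+1; sign (−1)^0·+1^2·+1^0 = +1.
(a,b)_∞: sgn(-6)=−, sgn(-798)=−, so -1.
|Ram(-6, -798)| = 4, even; anisotropic at {2, 3, 19, ∞}.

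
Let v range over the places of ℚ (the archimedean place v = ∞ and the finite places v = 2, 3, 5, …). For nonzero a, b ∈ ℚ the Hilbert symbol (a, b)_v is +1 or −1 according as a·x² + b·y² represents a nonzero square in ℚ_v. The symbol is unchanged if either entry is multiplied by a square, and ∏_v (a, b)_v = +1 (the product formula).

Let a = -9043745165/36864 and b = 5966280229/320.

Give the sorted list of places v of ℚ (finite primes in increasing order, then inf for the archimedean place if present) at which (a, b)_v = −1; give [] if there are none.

(a, b) ≡ (-55685, 723905) mod (ℚ^×)²; places V = {2, 3, 5, 7, 13, 29, 31, 37, 43, ∞}.
(a,b)_7: α=1, u≡4; β=3, v≡1 (mod 7); (4|7)=+1, (1|7)=+1; sign (−1)^1·+1^3·+1^1 = -1.
(a,b)_29: α=0, u≡20; β=2, v≡28 (mod 29); (20|29)=+1, (28|29)=+1; sign (−1)^0·+1^2·+1^0 = +1.
(a,b)_13: α=2, u≡5; β=1, v≡7 (mod 13); (5|13)=-1, (7|13)=-1; sign (−1)^0·-1^1·-1^2 = -1.
(a,b)_∞: sgn(-55685)=−, sgn(723905)=+, so +1.
(a,b)_3: α=-2, u≡1; β=0, v≡2 (mod 3); (1|3)=+1, (2|3)=-1; sign (−1)^0·+1^0·-1^-2 = +1.
(a,b)_2: α=-12, β=-6; u≡3, v≡1 (mod 8); ε(u)ε(v)=1·0, αω(v)=-12·0, βω(u)=-6·1; sum ≡ 0  ⇒  +1.
(a,b)_31: α=2, u≡12; β=0, v≡11 (mod 31); (12|31)=-1, (11|31)=-1; sign (−1)^0·-1^0·-1^2 = +1.
(a,b)_37: α=1, u≡16; β=1, v≡8 (mod 37); (16|37)=+1, (8|37)=-1; sign (−1)^0·+1^1·-1^1 = -1.
(a,b)_5: α=1, u≡3; β=-1, v≡1 (mod 5); (3|5)=-1, (1|5)=+1; sign (−1)^0·-1^-1·+1^1 = -1.
(a,b)_43: α=1, u≡14; β=1, v≡8 (mod 43); (14|43)=+1, (8|43)=-1; sign (−1)^1·+1^1·-1^1 = +1.
(-55685, 723905 / ℚ) ramifies at {5, 7, 13, 37}: a division algebra.

[5, 7, 13, 37]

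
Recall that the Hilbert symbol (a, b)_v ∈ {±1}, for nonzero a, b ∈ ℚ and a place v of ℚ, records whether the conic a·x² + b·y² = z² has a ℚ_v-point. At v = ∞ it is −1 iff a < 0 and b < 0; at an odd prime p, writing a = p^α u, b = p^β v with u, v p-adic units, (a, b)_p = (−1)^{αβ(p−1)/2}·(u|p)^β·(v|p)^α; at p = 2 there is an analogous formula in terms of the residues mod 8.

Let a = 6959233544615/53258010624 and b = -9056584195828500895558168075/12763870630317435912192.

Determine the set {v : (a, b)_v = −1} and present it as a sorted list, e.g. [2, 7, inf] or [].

Mod squares: a ≡ 85085, b ≡ -374. Check v ∈ {∞, 2, 3, 5, 7, 11, 13, 17, 23, 31}.
v=3: a=3^-6·(≡2), b=3^-14·(≡1) mod 3; (2|3)=-1, (1|3)=+1; (−1)^{-6·-14·1}·(-1)^-14·(+1)^-6 = +1.
v=17: a=17^1·(≡14), b=17^3·(≡12) mod 17; (14|17)=-1, (12|17)=-1; (−1)^{1·3·8}·(-1)^3·(-1)^1 = +1.
v=7: a=7^-3·(≡3), b=7^-6·(≡4) mod 7; (3|7)=-1, (4|7)=+1; (−1)^{-3·-6·3}·(-1)^-6·(+1)^-3 = +1.
v=11: a=11^5·(≡2), b=11^11·(≡2) mod 11; (2|11)=-1, (2|11)=-1; (−1)^{5·11·5}·(-1)^11·(-1)^5 = -1.
v=13: a=13^-1·(≡2), b=13^-2·(≡10) mod 13; (2|13)=-1, (10|13)=+1; (−1)^{-1·-2·6}·(-1)^-2·(+1)^-1 = +1.
v=31: a=31^2·(≡21), b=31^4·(≡26) mod 31; (21|31)=-1, (26|31)=-1; (−1)^{2·4·15}·(-1)^4·(-1)^2 = +1.
v=23: a=23^2·(≡2), b=23^4·(≡5) mod 23; (2|23)=+1, (5|23)=-1; (−1)^{2·4·11}·(+1)^4·(-1)^2 = +1.
v=∞: 85085 > 0 and -374 < 0  ⇒  (a,b)_∞ = +1.
v=5: a=5^1·(≡2), b=5^2·(≡1) mod 5; (2|5)=-1, (1|5)=+1; (−1)^{1·2·2}·(-1)^2·(+1)^1 = +1.
v=2: v_2(a)=-14, v_2(b)=-27; units ≡ 5, 5 (mod 8); ε·ε+αω+βω = 0·0+-14·1+-27·1 ≡ 1  ⇒  (a,b)_2 = -1.
Ram(85085, -374) = {2, 11}; no ℚ_2-point on the conic.

[2, 11]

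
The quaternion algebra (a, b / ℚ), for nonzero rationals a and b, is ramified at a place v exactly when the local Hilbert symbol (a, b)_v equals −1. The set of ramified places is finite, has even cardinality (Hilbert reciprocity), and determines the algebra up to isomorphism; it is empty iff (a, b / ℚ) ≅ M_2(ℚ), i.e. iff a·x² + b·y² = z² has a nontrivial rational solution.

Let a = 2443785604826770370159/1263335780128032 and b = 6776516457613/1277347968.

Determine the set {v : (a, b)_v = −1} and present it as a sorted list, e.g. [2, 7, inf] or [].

[2, 19, 23, 29]

Mod squares: a ≡ 37582, b ≡ 2122394. Check v ∈ {∞, 2, 3, 7, 13, 17, 19, 23, 29, 37, 43}.
v=17: a=17^-2·(≡11), b=17^0·(≡14) mod 17; (11|17)=-1, (14|17)=-1; (−1)^{-2·0·8}·(-1)^0·(-1)^-2 = +1.
v=29: a=29^2·(≡21), b=29^1·(≡8) mod 29; (21|29)=-1, (8|29)=-1; (−1)^{2·1·14}·(-1)^1·(-1)^2 = -1.
v=2: v_2(a)=-5, v_2(b)=-7; units ≡ 7, 5 (mod 8); ε·ε+αω+βω = 1·0+-5·1+-7·0 ≡ 1  ⇒  (a,b)_2 = -1.
v=∞: 37582 > 0 and 2122394 > 0  ⇒  (a,b)_∞ = +1.
v=7: a=7^4·(≡6), b=7^2·(≡1) mod 7; (6|7)=-1, (1|7)=+1; (−1)^{4·2·3}·(-1)^2·(+1)^4 = +1.
v=13: a=13^-4·(≡1), b=13^-2·(≡12) mod 13; (1|13)=+1, (12|13)=+1; (−1)^{-4·-2·6}·(+1)^-2·(+1)^-4 = +1.
v=37: a=37^2·(≡11), b=37^1·(≡30) mod 37; (11|37)=+1, (30|37)=+1; (−1)^{2·1·18}·(+1)^1·(+1)^2 = +1.
v=3: a=3^-14·(≡1), b=3^-10·(≡2) mod 3; (1|3)=+1, (2|3)=-1; (−1)^{-14·-10·1}·(+1)^-10·(-1)^-14 = +1.
v=19: a=19^7·(≡15), b=19^4·(≡10) mod 19; (15|19)=-1, (10|19)=-1; (−1)^{7·4·9}·(-1)^4·(-1)^7 = -1.
v=43: a=43^1·(≡13), b=43^1·(≡33) mod 43; (13|43)=+1, (33|43)=-1; (−1)^{1·1·21}·(+1)^1·(-1)^1 = +1.
v=23: a=23^1·(≡4), b=23^1·(≡8) mod 23; (4|23)=+1, (8|23)=+1; (−1)^{1·1·11}·(+1)^1·(+1)^1 = -1.
Ram(37582, 2122394) = {2, 19, 23, 29}; no ℚ_2-point on the conic.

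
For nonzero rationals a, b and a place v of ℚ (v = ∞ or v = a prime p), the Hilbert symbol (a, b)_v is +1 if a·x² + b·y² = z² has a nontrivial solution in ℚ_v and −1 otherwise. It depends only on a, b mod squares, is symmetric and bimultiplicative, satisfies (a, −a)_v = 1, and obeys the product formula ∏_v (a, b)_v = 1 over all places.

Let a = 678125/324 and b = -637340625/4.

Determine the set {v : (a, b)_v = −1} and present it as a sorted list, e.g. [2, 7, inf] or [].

(a, b) ≡ (1085, -113305) mod (ℚ^×)²; places V = {2, 3, 5, 7, 17, 31, 43, ∞}.
(a,b)_5: α=5, u≡3; β=5, v≡4 (mod 5); (3|5)=-1, (4|5)=+1; sign (−1)^0·-1^5·+1^5 = -1.
(a,b)_17: α=0, u≡12; β=1, v≡9 (mod 17); (12|17)=-1, (9|17)=+1; sign (−1)^0·-1^1·+1^0 = -1.
(a,b)_2: α=-2, β=-2; u≡5, v≡7 (mod 8); ε(u)ε(v)=0·1, αω(v)=-2·0, βω(u)=-2·1; sum ≡ 0  ⇒  +1.
(a,b)_3: α=-4, u≡2; β=2, v≡2 (mod 3); (2|3)=-1, (2|3)=-1; sign (−1)^0·-1^2·-1^-4 = +1.
(a,b)_43: α=0, u≡10; β=1, v≡24 (mod 43); (10|43)=+1, (24|43)=+1; sign (−1)^0·+1^1·+1^0 = +1.
(a,b)_∞: sgn(1085)=+, sgn(-113305)=−, so +1.
(a,b)_7: α=1, u≡1; β=0, v≡4 (mod 7); (1|7)=+1, (4|7)=+1; sign (−1)^0·+1^0·+1^1 = +1.
(a,b)_31: α=1, u≡28; β=1, v≡26 (mod 31); (28|31)=+1, (26|31)=-1; sign (−1)^1·+1^1·-1^1 = +1.
(1085, -113305 / ℚ) ramifies at {5, 17}: a division algebra.

[5, 17]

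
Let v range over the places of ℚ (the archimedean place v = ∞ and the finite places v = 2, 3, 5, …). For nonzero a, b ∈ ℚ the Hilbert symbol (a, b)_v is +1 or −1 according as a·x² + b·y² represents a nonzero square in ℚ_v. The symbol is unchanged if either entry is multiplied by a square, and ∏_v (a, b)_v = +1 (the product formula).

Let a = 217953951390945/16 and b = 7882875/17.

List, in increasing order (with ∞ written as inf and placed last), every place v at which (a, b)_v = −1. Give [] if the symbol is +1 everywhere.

[3, 7, 11, 17]

(a, b) ≡ (105, 12155) mod (ℚ^×)²; places V = {2, 3, 5, 7, 11, 13, 17, ∞}.
(a,b)_∞: sgn(105)=+, sgn(12155)=+, so +1.
(a,b)_7: α=5, u≡1; β=2, v≡5 (mod 7); (1|7)=+1, (5|7)=-1; sign (−1)^0·+1^2·-1^5 = -1.
(a,b)_11: α=4, u≡8; β=1, v≡5 (mod 11); (8|11)=-1, (5|11)=+1; sign (−1)^0·-1^1·+1^4 = -1.
(a,b)_3: α=11, u≡2; β=2, v≡2 (mod 3); (2|3)=-1, (2|3)=-1; sign (−1)^0·-1^2·-1^11 = -1.
(a,b)_17: α=0, u≡7; β=-1, v≡9 (mod 17); (7|17)=-1, (9|17)=+1; sign (−1)^0·-1^-1·+1^0 = -1.
(a,b)_5: α=1, u≡4; β=3, v≡4 (mod 5); (4|5)=+1, (4|5)=+1; sign (−1)^0·+1^3·+1^1 = +1.
(a,b)_2: α=-4, β=0; u≡1, v≡3 (mod 8); ε(u)ε(v)=0·1, αω(v)=-4·1, βω(u)=0·0; sum ≡ 0  ⇒  +1.
(a,b)_13: α=0, u≡1; β=1, v≡4 (mod 13); (1|13)=+1, (4|13)=+1; sign (−1)^0·+1^1·+1^0 = +1.
|Ram(105, 12155)| = 4, even; anisotropic at {3, 7, 11, 17}.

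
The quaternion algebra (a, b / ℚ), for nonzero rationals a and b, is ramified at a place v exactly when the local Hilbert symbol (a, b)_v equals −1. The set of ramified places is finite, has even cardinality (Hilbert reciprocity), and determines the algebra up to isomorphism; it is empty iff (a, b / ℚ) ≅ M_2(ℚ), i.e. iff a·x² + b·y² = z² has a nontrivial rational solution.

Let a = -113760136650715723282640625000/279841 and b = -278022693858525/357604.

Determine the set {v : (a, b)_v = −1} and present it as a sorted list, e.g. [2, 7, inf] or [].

(a, b) ≡ (-5610, -4389) mod (ℚ^×)²; places V = {2, 3, 5, 7, 11, 13, 17, 19, 23, 47, ∞}.
(a,b)_19: α=2, u≡12; β=1, v≡11 (mod 19); (12|19)=-1, (11|19)=+1; sign (−1)^0·-1^1·+1^2 = -1.
(a,b)_7: α=0, u≡4; β=3, v≡3 (mod 7); (4|7)=+1, (3|7)=-1; sign (−1)^0·+1^3·-1^0 = +1.
(a,b)_11: α=3, u≡8; β=1, v≡7 (mod 11); (8|11)=-1, (7|11)=-1; sign (−1)^1·-1^1·-1^3 = -1.
(a,b)_3: α=7, u≡2; β=5, v≡1 (mod 3); (2|3)=-1, (1|3)=+1; sign (−1)^1·-1^5·+1^7 = +1.
(a,b)_23: α=-4, u≡9; β=-2, v≡2 (mod 23); (9|23)=+1, (2|23)=+1; sign (−1)^0·+1^-2·+1^-4 = +1.
(a,b)_13: α=0, u≡7; β=-2, v≡6 (mod 13); (7|13)=-1, (6|13)=-1; sign (−1)^0·-1^-2·-1^0 = +1.
(a,b)_5: α=9, u≡3; β=2, v≡1 (mod 5); (3|5)=-1, (1|5)=+1; sign (−1)^0·-1^2·+1^9 = +1.
(a,b)_47: α=4, u≡26; β=2, v≡11 (mod 47); (26|47)=-1, (11|47)=-1; sign (−1)^0·-1^2·-1^4 = +1.
(a,b)_17: α=5, u≡7; β=2, v≡10 (mod 17); (7|17)=-1, (10|17)=-1; sign (−1)^0·-1^2·-1^5 = -1.
(a,b)_∞: sgn(-5610)=−, sgn(-4389)=−, so -1.
(a,b)_2: α=3, β=-2; u≡3, v≡3 (mod 8); ε(u)ε(v)=1·1, αω(v)=3·1, βω(u)=-2·1; sum ≡ 0  ⇒  +1.
Ram(-5610, -4389) = {11, 17, 19, ∞}; no ℚ_11-point on the conic.

[11, 17, 19, inf]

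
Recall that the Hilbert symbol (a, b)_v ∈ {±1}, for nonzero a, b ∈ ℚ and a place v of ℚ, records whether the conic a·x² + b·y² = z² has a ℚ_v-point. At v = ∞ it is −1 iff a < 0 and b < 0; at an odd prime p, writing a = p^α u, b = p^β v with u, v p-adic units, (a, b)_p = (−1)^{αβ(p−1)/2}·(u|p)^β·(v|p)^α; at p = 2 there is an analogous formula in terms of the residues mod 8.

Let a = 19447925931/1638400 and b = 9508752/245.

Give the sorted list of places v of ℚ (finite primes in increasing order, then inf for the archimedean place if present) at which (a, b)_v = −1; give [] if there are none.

[7, 23]

Mod squares: a ≡ 8211, b ≡ 36685. Check v ∈ {∞, 2, 3, 5, 7, 11, 17, 19, 23, 29}.
v=2: v_2(a)=-16, v_2(b)=4; units ≡ 3, 5 (mod 8); ε·ε+αω+βω = 1·0+-16·1+4·1 ≡ 0  ⇒  (a,b)_2 = +1.
v=7: a=7^1·(≡4), b=7^-2·(≡3) mod 7; (4|7)=+1, (3|7)=-1; (−1)^{1·-2·3}·(+1)^-2·(-1)^1 = -1.
v=23: a=23^1·(≡18), b=23^1·(≡3) mod 23; (18|23)=+1, (3|23)=+1; (−1)^{1·1·11}·(+1)^1·(+1)^1 = -1.
v=11: a=11^0·(≡1), b=11^1·(≡10) mod 11; (1|11)=+1, (10|11)=-1; (−1)^{0·1·5}·(+1)^1·(-1)^0 = +1.
v=19: a=19^2·(≡12), b=19^0·(≡13) mod 19; (12|19)=-1, (13|19)=-1; (−1)^{2·0·9}·(-1)^0·(-1)^2 = +1.
v=17: a=17^1·(≡5), b=17^0·(≡13) mod 17; (5|17)=-1, (13|17)=+1; (−1)^{1·0·8}·(-1)^0·(+1)^1 = +1.
v=3: a=3^9·(≡1), b=3^4·(≡1) mod 3; (1|3)=+1, (1|3)=+1; (−1)^{9·4·1}·(+1)^4·(+1)^9 = +1.
v=29: a=29^0·(≡1), b=29^1·(≡10) mod 29; (1|29)=+1, (10|29)=-1; (−1)^{0·1·14}·(+1)^1·(-1)^0 = +1.
v=5: a=5^-2·(≡1), b=5^-1·(≡3) mod 5; (1|5)=+1, (3|5)=-1; (−1)^{-2·-1·2}·(+1)^-1·(-1)^-2 = +1.
v=∞: 8211 > 0 and 36685 > 0  ⇒  (a,b)_∞ = +1.
(8211, 36685 / ℚ) ramifies at {7, 23}: a division algebra.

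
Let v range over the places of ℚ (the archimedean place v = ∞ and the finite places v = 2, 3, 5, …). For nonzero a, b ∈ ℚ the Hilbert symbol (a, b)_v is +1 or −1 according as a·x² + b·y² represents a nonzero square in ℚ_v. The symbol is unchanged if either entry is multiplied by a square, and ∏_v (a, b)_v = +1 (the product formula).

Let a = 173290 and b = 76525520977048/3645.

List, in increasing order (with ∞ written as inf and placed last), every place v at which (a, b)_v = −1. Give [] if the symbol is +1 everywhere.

[2, 11, 13, 37]

Mod squares: a ≡ 173290, b ≡ 5425310. Check v ∈ {∞, 2, 3, 5, 11, 13, 17, 19, 31, 37, 43}.
v=13: a=13^1·(≡5), b=13^2·(≡5) mod 13; (5|13)=-1, (5|13)=-1; (−1)^{1·2·6}·(-1)^2·(-1)^1 = -1.
v=3: a=3^0·(≡1), b=3^-6·(≡2) mod 3; (1|3)=+1, (2|3)=-1; (−1)^{0·-6·1}·(+1)^-6·(-1)^0 = +1.
v=17: a=17^0·(≡9), b=17^2·(≡15) mod 17; (9|17)=+1, (15|17)=+1; (−1)^{0·2·8}·(+1)^2·(+1)^0 = +1.
v=11: a=11^0·(≡7), b=11^1·(≡1) mod 11; (7|11)=-1, (1|11)=+1; (−1)^{0·1·5}·(-1)^1·(+1)^0 = -1.
v=37: a=37^0·(≡19), b=37^1·(≡7) mod 37; (19|37)=-1, (7|37)=+1; (−1)^{0·1·18}·(-1)^1·(+1)^0 = -1.
v=43: a=43^1·(≡31), b=43^1·(≡28) mod 43; (31|43)=+1, (28|43)=-1; (−1)^{1·1·21}·(+1)^1·(-1)^1 = +1.
v=19: a=19^0·(≡10), b=19^2·(≡18) mod 19; (10|19)=-1, (18|19)=-1; (−1)^{0·2·9}·(-1)^2·(-1)^0 = +1.
v=31: a=31^1·(≡10), b=31^1·(≡17) mod 31; (10|31)=+1, (17|31)=-1; (−1)^{1·1·15}·(+1)^1·(-1)^1 = +1.
v=∞: 173290 > 0 and 5425310 > 0  ⇒  (a,b)_∞ = +1.
v=5: a=5^1·(≡3), b=5^-1·(≡2) mod 5; (3|5)=-1, (2|5)=-1; (−1)^{1·-1·2}·(-1)^-1·(-1)^1 = +1.
v=2: v_2(a)=1, v_2(b)=3; units ≡ 5, 7 (mod 8); ε·ε+αω+βω = 0·1+1·0+3·1 ≡ 1  ⇒  (a,b)_2 = -1.
|Ram(173290, 5425310)| = 4, even; anisotropic at {2, 11, 13, 37}.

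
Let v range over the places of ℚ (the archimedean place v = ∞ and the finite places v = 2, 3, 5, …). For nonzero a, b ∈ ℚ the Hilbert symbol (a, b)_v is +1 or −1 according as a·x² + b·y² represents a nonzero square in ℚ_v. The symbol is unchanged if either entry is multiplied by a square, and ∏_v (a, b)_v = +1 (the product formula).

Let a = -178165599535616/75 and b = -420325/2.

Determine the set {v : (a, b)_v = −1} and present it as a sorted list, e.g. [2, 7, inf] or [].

(a, b) ≡ (-23044758, -33626) mod (ℚ^×)²; places V = {2, 3, 5, 7, 11, 17, 19, 23, 43, 47, ∞}.
(a,b)_∞: sgn(-23044758)=−, sgn(-33626)=−, so -1.
(a,b)_47: α=1, u≡14; β=0, v≡45 (mod 47); (14|47)=+1, (45|47)=-1; sign (−1)^0·+1^0·-1^1 = -1.
(a,b)_19: α=1, u≡3; β=0, v≡6 (mod 19); (3|19)=-1, (6|19)=+1; sign (−1)^0·-1^0·+1^1 = +1.
(a,b)_2: α=9, β=-1; u≡5, v≡3 (mod 8); ε(u)ε(v)=0·1, αω(v)=9·1, βω(u)=-1·1; sum ≡ 0  ⇒  +1.
(a,b)_17: α=1, u≡12; β=1, v≡5 (mod 17); (12|17)=-1, (5|17)=-1; sign (−1)^0·-1^1·-1^1 = +1.
(a,b)_23: α=1, u≡2; β=1, v≡5 (mod 23); (2|23)=+1, (5|23)=-1; sign (−1)^1·+1^1·-1^1 = +1.
(a,b)_3: α=-1, u≡1; β=0, v≡1 (mod 3); (1|3)=+1, (1|3)=+1; sign (−1)^0·+1^0·+1^-1 = +1.
(a,b)_7: α=2, u≡6; β=0, v≡2 (mod 7); (6|7)=-1, (2|7)=+1; sign (−1)^0·-1^0·+1^2 = +1.
(a,b)_11: α=1, u≡4; β=0, v≡9 (mod 11); (4|11)=+1, (9|11)=+1; sign (−1)^0·+1^0·+1^1 = +1.
(a,b)_5: α=-2, u≡3; β=2, v≡1 (mod 5); (3|5)=-1, (1|5)=+1; sign (−1)^0·-1^2·+1^-2 = +1.
(a,b)_43: α=2, u≡14; β=1, v≡36 (mod 43); (14|43)=+1, (36|43)=+1; sign (−1)^0·+1^1·+1^2 = +1.
(-23044758, -33626 / ℚ) ramifies at {47, ∞}: a division algebra.

[47, inf]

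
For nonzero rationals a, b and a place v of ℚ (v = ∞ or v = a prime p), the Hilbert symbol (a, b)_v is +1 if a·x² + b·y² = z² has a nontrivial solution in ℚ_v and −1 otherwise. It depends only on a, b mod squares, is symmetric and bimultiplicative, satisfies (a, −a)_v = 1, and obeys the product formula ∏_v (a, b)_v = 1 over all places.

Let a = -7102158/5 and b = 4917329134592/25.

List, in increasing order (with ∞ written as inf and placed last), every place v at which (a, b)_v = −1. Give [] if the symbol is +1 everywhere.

(a, b) ≡ (-14790, 17) mod (ℚ^×)²; places V = {2, 3, 5, 7, 17, 29, ∞}.
(a,b)_2: α=1, β=10; u≡5, v≡1 (mod 8); ε(u)ε(v)=0·0, αω(v)=1·0, βω(u)=10·1; sum ≡ 0  ⇒  +1.
(a,b)_∞: sgn(-14790)=−, sgn(17)=+, so +1.
(a,b)_7: α=4, u≡2; β=10, v≡5 (mod 7); (2|7)=+1, (5|7)=-1; sign (−1)^0·+1^10·-1^4 = +1.
(a,b)_29: α=1, u≡18; β=0, v≡10 (mod 29); (18|29)=-1, (10|29)=-1; sign (−1)^0·-1^0·-1^1 = -1.
(a,b)_5: α=-1, u≡2; β=-2, v≡2 (mod 5); (2|5)=-1, (2|5)=-1; sign (−1)^0·-1^-2·-1^-1 = -1.
(a,b)_17: α=1, u≡7; β=1, v≡1 (mod 17); (7|17)=-1, (1|17)=+1; sign (−1)^0·-1^1·+1^1 = -1.
(a,b)_3: α=1, u≡2; β=0, v≡2 (mod 3); (2|3)=-1, (2|3)=-1; sign (−1)^0·-1^0·-1^1 = -1.
|Ram(-14790, 17)| = 4, even; anisotropic at {3, 5, 17, 29}.

[3, 5, 17, 29]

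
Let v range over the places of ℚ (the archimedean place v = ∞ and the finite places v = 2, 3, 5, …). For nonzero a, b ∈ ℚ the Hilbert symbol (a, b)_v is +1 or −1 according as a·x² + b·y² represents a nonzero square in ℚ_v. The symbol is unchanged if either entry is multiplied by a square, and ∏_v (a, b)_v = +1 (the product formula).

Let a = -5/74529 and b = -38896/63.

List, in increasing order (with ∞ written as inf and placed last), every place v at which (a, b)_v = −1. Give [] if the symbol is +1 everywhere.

[2, 5, 11, 13, 17, inf]

(a, b) ≡ (-5, -17017) mod (ℚ^×)²; places V = {2, 3, 5, 7, 11, 13, 17, ∞}.
(a,b)_13: α=-2, u≡5; β=1, v≡1 (mod 13); (5|13)=-1, (1|13)=+1; sign (−1)^0·-1^1·+1^-2 = -1.
(a,b)_∞: sgn(-5)=−, sgn(-17017)=−, so -1.
(a,b)_2: α=0, β=4; u≡3, v≡7 (mod 8); ε(u)ε(v)=1·1, αω(v)=0·0, βω(u)=4·1; sum ≡ 1  ⇒  -1.
(a,b)_3: α=-2, u≡1; β=-2, v≡2 (mod 3); (1|3)=+1, (2|3)=-1; sign (−1)^0·+1^-2·-1^-2 = +1.
(a,b)_11: α=0, u≡7; β=1, v≡9 (mod 11); (7|11)=-1, (9|11)=+1; sign (−1)^0·-1^1·+1^0 = -1.
(a,b)_5: α=1, u≡1; β=0, v≡3 (mod 5); (1|5)=+1, (3|5)=-1; sign (−1)^0·+1^0·-1^1 = -1.
(a,b)_17: α=0, u≡12; β=1, v≡2 (mod 17); (12|17)=-1, (2|17)=+1; sign (−1)^0·-1^1·+1^0 = -1.
(a,b)_7: α=-2, u≡1; β=-1, v≡5 (mod 7); (1|7)=+1, (5|7)=-1; sign (−1)^0·+1^-1·-1^-2 = +1.
|Ram(-5, -17017)| = 6, even; anisotropic at {2, 5, 11, 13, 17, ∞}.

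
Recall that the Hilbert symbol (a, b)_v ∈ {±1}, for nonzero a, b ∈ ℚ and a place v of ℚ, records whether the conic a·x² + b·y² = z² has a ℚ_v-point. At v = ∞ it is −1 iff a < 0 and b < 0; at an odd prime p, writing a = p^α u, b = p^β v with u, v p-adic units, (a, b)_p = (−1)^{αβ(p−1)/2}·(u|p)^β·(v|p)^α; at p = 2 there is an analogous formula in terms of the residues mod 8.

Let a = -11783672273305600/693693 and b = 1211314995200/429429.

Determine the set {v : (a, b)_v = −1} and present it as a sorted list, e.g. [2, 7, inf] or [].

[3, 7]

Mod squares: a ≡ -247, b ≡ 42. Check v ∈ {∞, 2, 3, 5, 7, 11, 13, 19}.
v=3: a=3^-2·(≡2), b=3^-1·(≡2) mod 3; (2|3)=-1, (2|3)=-1; (−1)^{-2·-1·1}·(-1)^-1·(-1)^-2 = -1.
v=11: a=11^-2·(≡7), b=11^-2·(≡5) mod 11; (7|11)=-1, (5|11)=+1; (−1)^{-2·-2·5}·(-1)^-2·(+1)^-2 = +1.
v=5: a=5^2·(≡2), b=5^2·(≡2) mod 5; (2|5)=-1, (2|5)=-1; (−1)^{2·2·2}·(-1)^2·(-1)^2 = +1.
v=19: a=19^3·(≡17), b=19^2·(≡7) mod 19; (17|19)=+1, (7|19)=+1; (−1)^{3·2·9}·(+1)^2·(+1)^3 = +1.
v=13: a=13^-1·(≡11), b=13^-2·(≡4) mod 13; (11|13)=-1, (4|13)=+1; (−1)^{-1·-2·6}·(-1)^-2·(+1)^-1 = +1.
v=∞: -247 < 0 and 42 > 0  ⇒  (a,b)_∞ = +1.
v=2: v_2(a)=36, v_2(b)=27; units ≡ 1, 5 (mod 8); ε·ε+αω+βω = 0·0+36·1+27·0 ≡ 0  ⇒  (a,b)_2 = +1.
v=7: a=7^-2·(≡6), b=7^-1·(≡5) mod 7; (6|7)=-1, (5|7)=-1; (−1)^{-2·-1·3}·(-1)^-1·(-1)^-2 = -1.
(-247, 42 / ℚ) ramifies at {3, 7}: a division algebra.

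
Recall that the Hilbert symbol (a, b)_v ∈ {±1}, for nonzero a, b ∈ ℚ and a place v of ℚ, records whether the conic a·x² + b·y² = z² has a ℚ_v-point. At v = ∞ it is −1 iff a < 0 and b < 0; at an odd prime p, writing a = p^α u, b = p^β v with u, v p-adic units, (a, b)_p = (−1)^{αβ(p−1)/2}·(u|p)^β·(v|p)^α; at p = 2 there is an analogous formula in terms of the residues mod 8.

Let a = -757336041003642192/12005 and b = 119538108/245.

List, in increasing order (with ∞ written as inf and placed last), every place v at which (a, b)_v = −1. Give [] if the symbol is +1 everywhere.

[2, 53]

(a, b) ≡ (-265, 16602515) mod (ℚ^×)²; places V = {2, 3, 5, 7, 31, 43, 47, 53, ∞}.
(a,b)_43: α=2, u≡41; β=1, v≡26 (mod 43); (41|43)=+1, (26|43)=-1; sign (−1)^0·+1^1·-1^2 = +1.
(a,b)_47: α=2, u≡8; β=1, v≡10 (mod 47); (8|47)=+1, (10|47)=-1; sign (−1)^0·+1^1·-1^2 = +1.
(a,b)_7: α=-4, u≡4; β=-2, v≡5 (mod 7); (4|7)=+1, (5|7)=-1; sign (−1)^0·+1^-2·-1^-4 = +1.
(a,b)_2: α=4, β=2; u≡7, v≡3 (mod 8); ε(u)ε(v)=1·1, αω(v)=4·1, βω(u)=2·0; sum ≡ 1  ⇒  -1.
(a,b)_5: α=-1, u≡3; β=-1, v≡2 (mod 5); (3|5)=-1, (2|5)=-1; sign (−1)^0·-1^-1·-1^-1 = +1.
(a,b)_31: α=2, u≡2; β=1, v≡28 (mod 31); (2|31)=+1, (28|31)=+1; sign (−1)^0·+1^1·+1^2 = +1.
(a,b)_3: α=4, u≡2; β=2, v≡2 (mod 3); (2|3)=-1, (2|3)=-1; sign (−1)^0·-1^2·-1^4 = +1.
(a,b)_53: α=3, u≡19; β=1, v≡44 (mod 53); (19|53)=-1, (44|53)=+1; sign (−1)^0·-1^1·+1^3 = -1.
(a,b)_∞: sgn(-265)=−, sgn(16602515)=+, so +1.
Ram(-265, 16602515) = {2, 53}; no ℚ_2-point on the conic.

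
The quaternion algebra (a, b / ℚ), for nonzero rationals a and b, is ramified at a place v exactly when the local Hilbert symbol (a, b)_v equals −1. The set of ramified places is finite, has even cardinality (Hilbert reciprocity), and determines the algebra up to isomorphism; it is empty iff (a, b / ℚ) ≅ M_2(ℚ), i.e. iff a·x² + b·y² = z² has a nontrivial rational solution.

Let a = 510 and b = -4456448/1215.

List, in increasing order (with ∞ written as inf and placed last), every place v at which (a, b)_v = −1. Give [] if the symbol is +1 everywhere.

(a, b) ≡ (510, -255) mod (ℚ^×)²; places V = {2, 3, 5, 17, ∞}.
(a,b)_17: α=1, u≡13; β=1, v≡8 (mod 17); (13|17)=+1, (8|17)=+1; sign (−1)^0·+1^1·+1^1 = +1.
(a,b)_3: α=1, u≡2; β=-5, v≡2 (mod 3); (2|3)=-1, (2|3)=-1; sign (−1)^1·-1^-5·-1^1 = -1.
(a,b)_5: α=1, u≡2; β=-1, v≡4 (mod 5); (2|5)=-1, (4|5)=+1; sign (−1)^0·-1^-1·+1^1 = -1.
(a,b)_∞: sgn(510)=+, sgn(-255)=−, so +1.
(a,b)_2: α=1, β=18; u≡7, v≡1 (mod 8); ε(u)ε(v)=1·0, αω(v)=1·0, βω(u)=18·0; sum ≡ 0  ⇒  +1.
(510, -255 / ℚ) ramifies at {3, 5}: a division algebra.

[3, 5]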